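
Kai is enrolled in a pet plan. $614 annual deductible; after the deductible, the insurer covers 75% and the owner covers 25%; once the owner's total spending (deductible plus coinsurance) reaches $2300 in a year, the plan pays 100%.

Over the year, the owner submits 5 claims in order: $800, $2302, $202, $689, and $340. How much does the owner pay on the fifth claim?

$85

#1 ($800): $614 to deductible, leaving $186; 25% of $186 = $46.50. Cost to owner: $660.50. OOP to date $660.50.
#2 ($2302): 25% coinsurance on $2302 = $575.50. Cost to owner: $575.50. OOP to date $1236.
#3 ($202): 25% coinsurance on $202 = $50.50. Owner pays $50.50; OOP now $1286.50.
#4 ($689): deductible already satisfied, so owner's share is 25% × $689 = $172.25. Owner pays $172.25; OOP now $1458.75.
#5 ($340): deductible already satisfied, so owner's share is 25% × $340 = $85. Cost to owner: $85. OOP to date $1543.75.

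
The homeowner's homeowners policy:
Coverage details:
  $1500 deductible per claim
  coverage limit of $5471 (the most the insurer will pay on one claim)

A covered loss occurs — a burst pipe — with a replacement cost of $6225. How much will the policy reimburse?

Subtract the deductible: $6225 − $1500 = $4725.
$4725 ≤ $5471, so the limit doesn't bind; insurer pays $4725.

$4725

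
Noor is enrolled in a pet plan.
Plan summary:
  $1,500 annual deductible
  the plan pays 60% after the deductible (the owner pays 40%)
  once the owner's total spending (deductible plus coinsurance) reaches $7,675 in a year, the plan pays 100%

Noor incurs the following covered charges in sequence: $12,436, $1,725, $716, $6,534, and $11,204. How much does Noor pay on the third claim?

$286.40

Bill 1, $12,436: $1,500 finishes the deductible; $10,936 goes to coinsurance; coinsurance $10,936 × 40% = $4,374.40. Cost to owner: $5,874.40. OOP to date $5,874.40.
Bill 2, $1,725: deductible met; 40% of $1,725 = $690. Owner owes $690 (running OOP $6,564.40).
Bill 3, $716: deductible already satisfied, so owner's share is 40% × $716 = $286.40. Cost to owner: $286.40. OOP to date $6,850.80.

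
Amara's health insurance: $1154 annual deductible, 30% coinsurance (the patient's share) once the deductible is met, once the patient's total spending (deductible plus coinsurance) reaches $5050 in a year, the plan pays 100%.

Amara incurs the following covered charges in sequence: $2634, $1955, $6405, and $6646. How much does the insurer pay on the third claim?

Claim 1 — $2634: $1154 finishes the deductible; $1480 goes to coinsurance; coinsurance $1480 × 30% = $444. Patient pays $1598; OOP now $1598. Plan pays $2634 − $1598 = $1036.
Claim 2 — $1955: deductible already satisfied, so patient's share is 30% × $1955 = $586.50. Patient owes $586.50 (running OOP $2184.50). Insurer: $1955 − $586.50 = $1368.50.
Claim 3 — $6405: deductible already satisfied, so patient's share is 30% × $6405 = $1921.50. Patient pays $1921.50; OOP now $4106. Plan pays $6405 − $1921.50 = $4483.50.

$4483.50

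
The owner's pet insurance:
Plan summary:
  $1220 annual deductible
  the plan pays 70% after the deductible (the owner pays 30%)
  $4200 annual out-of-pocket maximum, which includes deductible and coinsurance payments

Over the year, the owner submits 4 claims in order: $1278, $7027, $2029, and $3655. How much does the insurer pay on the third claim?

Bill 1, $1278: $1220 to deductible, leaving $58; owner's 30% is $17.40. Cost to owner: $1237.40. OOP to date $1237.40. Plan pays $1278 − $1237.40 = $40.60.
Bill 2, $7027: 30% coinsurance on $7027 = $2108.10. Cost to owner: $2108.10. OOP to date $3345.50. Insurer: $7027 − $2108.10 = $4918.90.
Bill 3, $2029: deductible already satisfied, so owner's share is 30% × $2029 = $608.70. Owner owes $608.70 (running OOP $3954.20). Insurer: $2029 − $608.70 = $1420.30.

$1420.30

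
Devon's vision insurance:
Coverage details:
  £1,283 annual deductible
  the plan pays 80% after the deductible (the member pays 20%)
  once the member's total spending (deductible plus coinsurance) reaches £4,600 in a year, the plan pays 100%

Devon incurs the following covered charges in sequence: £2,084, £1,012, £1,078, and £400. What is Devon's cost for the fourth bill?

£80

#1 (£2,084): deductible takes £1,283, £801 remains; member's 20% is £160.20. Member pays £1,443.20; OOP now £1,443.20.
#2 (£1,012): deductible already satisfied, so member's share is 20% × £1,012 = £202.40. Member pays £202.40; OOP now £1,645.60.
#3 (£1,078): deductible already satisfied, so member's share is 20% × £1,078 = £215.60. Member owes £215.60 (running OOP £1,861.20).
#4 (£400): deductible already satisfied, so member's share is 20% × £400 = £80. Member owes £80 (running OOP £1,941.20).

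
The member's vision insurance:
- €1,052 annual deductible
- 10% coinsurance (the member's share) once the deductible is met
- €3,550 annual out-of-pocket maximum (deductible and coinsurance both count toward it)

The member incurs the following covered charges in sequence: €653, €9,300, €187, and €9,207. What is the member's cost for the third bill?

Claim 1 — €653: all of it applies to the deductible. Member owes €653 (running OOP €653).
Claim 2 — €9,300: deductible takes €399, €8,901 remains; member's 10% is €890.10. Cost to member: €1,289.10. OOP to date €1,942.10.
Claim 3 — €187: deductible met; 10% of €187 = €18.70. Cost to member: €18.70. OOP to date €1,960.80.

€18.70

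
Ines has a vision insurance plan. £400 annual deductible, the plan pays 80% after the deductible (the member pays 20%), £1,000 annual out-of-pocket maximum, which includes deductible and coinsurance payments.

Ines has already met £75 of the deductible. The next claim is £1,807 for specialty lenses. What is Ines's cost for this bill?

£621.40

£75 of the £400 deductible is already met, leaving £325.
After the £325 deductible portion, £1,807 − £325 = £1,482 is subject to coinsurance.
20% of £1,482 = £296.40 falls to the member.
That puts the member's cost at £325 + £296.40 = £621.40 before any cap.
Cumulative spending £75 + £621.40 = £696.40 stays under the £1,000 maximum.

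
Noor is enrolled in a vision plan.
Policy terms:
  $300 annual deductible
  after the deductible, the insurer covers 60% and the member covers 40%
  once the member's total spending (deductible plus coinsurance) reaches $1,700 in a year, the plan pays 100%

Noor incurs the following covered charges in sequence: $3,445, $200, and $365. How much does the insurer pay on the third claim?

$303

#1 ($3,445): deductible takes $300, $3,145 remains; coinsurance $3,145 × 40% = $1,258. Member owes $1,558 (running OOP $1,558). Insurer: $3,445 − $1,558 = $1,887.
#2 ($200): 40% coinsurance on $200 = $80. Member pays $80; OOP now $1,638. Plan pays $200 − $80 = $120.
#3 ($365): deductible already satisfied, so member's share is 40% × $365 = $146. That would push OOP to $1,784, over the $1,700 cap, so member pays $1,700 − $1,638 = $62. Insurer: $365 − $62 = $303.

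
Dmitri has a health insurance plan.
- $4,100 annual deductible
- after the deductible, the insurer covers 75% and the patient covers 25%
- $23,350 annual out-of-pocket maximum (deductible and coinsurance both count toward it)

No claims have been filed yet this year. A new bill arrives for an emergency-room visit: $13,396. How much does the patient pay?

Nothing has been paid toward the $4,100 deductible, so the first $4,100 of this charge is applied there.
The remaining $9,296 (= $13,396 − $4,100) moves to coinsurance.
Coinsurance: $9,296 × 25% = $2,324.
Patient responsibility before any cap: $4,100 + $2,324 = $6,424.
Year-to-date out-of-pocket becomes $0 + $6,424 = $6,424, still under the $23,350 maximum, so no cap applies.

$6,424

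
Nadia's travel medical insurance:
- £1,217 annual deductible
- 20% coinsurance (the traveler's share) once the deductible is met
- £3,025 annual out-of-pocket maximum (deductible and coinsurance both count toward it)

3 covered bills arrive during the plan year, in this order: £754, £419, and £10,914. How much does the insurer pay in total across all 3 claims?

£9,062

#1 (£754): all of it applies to the deductible. Cost to traveler: £754. OOP to date £754. Plan pays £754 − £754 = £0.
#2 (£419): fully absorbed by the deductible. Cost to traveler: £419. OOP to date £1,173. Plan pays £419 − £419 = £0.
#3 (£10,914): £44 finishes the deductible; £10,870 goes to coinsurance; coinsurance £10,870 × 20% = £2,174. Deductible plus coinsurance: £44 + £2,174 = £2,218. That would push OOP to £3,391, over the £3,025 cap, so traveler pays £3,025 − £1,173 = £1,852. Plan pays £10,914 − £1,852 = £9,062.
Insurer total = bills − traveler's total = £12,087 − £3,025 = £9,062.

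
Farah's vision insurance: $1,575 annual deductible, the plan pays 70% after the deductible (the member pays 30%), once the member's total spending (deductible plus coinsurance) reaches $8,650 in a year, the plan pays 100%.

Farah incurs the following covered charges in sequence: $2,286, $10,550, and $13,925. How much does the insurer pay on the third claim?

$10,228.30

Bill 1, $2,286: $1,575 finishes the deductible; $711 goes to coinsurance; coinsurance $711 × 30% = $213.30. Cost to member: $1,788.30. OOP to date $1,788.30. Insurer: $2,286 − $1,788.30 = $497.70.
Bill 2, $10,550: 30% coinsurance on $10,550 = $3,165. Cost to member: $3,165. OOP to date $4,953.30. Insurer: $10,550 − $3,165 = $7,385.
Bill 3, $13,925: deductible met; 30% of $13,925 = $4,177.50. Adding that to $4,953.30 gives $9,130.80, past the $8,650 cap; member pays only $8,650 − $4,953.30 = $3,696.70. Insurer: $13,925 − $3,696.70 = $10,228.30.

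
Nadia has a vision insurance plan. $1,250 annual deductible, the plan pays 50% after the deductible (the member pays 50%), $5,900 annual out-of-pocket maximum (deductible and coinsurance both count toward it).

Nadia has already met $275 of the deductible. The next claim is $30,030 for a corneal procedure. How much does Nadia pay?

$5,625

Remaining deductible: $1,250 − $275 = $975.
After the $975 deductible portion, $30,030 − $975 = $29,055 is subject to coinsurance.
Member's 50% share of $29,055 is $14,527.50.
So the member owes $975 + $14,527.50 = $15,502.50 before any cap.
Adding $15,502.50 to the $275 already spent would give $15,777.50, which exceeds the $5,900 cap; the member pays just $5,900 − $275 = $5,625.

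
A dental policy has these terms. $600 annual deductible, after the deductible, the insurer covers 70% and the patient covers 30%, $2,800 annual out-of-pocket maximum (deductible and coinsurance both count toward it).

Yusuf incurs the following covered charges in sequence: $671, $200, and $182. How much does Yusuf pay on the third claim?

Claim 1 — $671: $600 finishes the deductible; $71 goes to coinsurance; patient's 30% is $21.30. Cost to patient: $621.30. OOP to date $621.30.
Claim 2 — $200: deductible met; 30% of $200 = $60. Cost to patient: $60. OOP to date $681.30.
Claim 3 — $182: deductible met; 30% of $182 = $54.60. Cost to patient: $54.60. OOP to date $735.90.

$54.60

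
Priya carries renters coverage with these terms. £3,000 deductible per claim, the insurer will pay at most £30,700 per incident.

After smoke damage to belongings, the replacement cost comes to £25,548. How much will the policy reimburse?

After the deductible, £25,548 − £3,000 = £22,548 remains.
That's under the £30,700 cap, so the insurer reimburses the full £22,548.

£22,548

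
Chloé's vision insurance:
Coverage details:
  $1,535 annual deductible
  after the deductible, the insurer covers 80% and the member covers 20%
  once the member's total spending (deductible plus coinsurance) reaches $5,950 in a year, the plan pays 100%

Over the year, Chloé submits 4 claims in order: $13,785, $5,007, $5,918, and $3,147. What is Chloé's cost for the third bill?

Bill 1, $13,785: $1,535 to deductible, leaving $12,250; 20% of $12,250 = $2,450. Cost to member: $3,985. OOP to date $3,985.
Bill 2, $5,007: deductible already satisfied, so member's share is 20% × $5,007 = $1,001.40. Cost to member: $1,001.40. OOP to date $4,986.40.
Bill 3, $5,918: deductible met; 20% of $5,918 = $1,183.60. OOP would hit $6,170 > $5,950, so the cap limits the member to $5,950 − $4,986.40 = $963.60.

$963.60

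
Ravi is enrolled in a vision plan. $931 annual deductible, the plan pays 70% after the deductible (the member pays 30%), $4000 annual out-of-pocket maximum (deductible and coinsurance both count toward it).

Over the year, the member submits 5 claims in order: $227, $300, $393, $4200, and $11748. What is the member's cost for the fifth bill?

Claim 1 ($227): all of it applies to the deductible. Member pays $227; OOP now $227.
Claim 2 ($300): fully absorbed by the deductible. Member pays $300; OOP now $527.
Claim 3 ($393): fully absorbed by the deductible. Member owes $393 (running OOP $920).
Claim 4 ($4200): $11 finishes the deductible; $4189 goes to coinsurance; member's 30% is $1256.70. Member pays $1267.70; OOP now $2187.70.
Claim 5 ($11748): 30% coinsurance on $11748 = $3524.40. OOP would hit $5712.10 > $4000, so the cap limits the member to $4000 − $2187.70 = $1812.30.

$1812.30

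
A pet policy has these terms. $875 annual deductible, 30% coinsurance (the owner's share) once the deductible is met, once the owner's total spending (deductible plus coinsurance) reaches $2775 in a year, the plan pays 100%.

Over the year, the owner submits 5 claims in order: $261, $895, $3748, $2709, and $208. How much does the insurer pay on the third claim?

Bill 1, $261: fully absorbed by the deductible. Owner owes $261 (running OOP $261). Insurer: $261 − $261 = $0.
Bill 2, $895: deductible takes $614, $281 remains; owner's 30% is $84.30. Owner owes $698.30 (running OOP $959.30). Insurer: $895 − $698.30 = $196.70.
Bill 3, $3748: 30% coinsurance on $3748 = $1124.40. Owner owes $1124.40 (running OOP $2083.70). Plan pays $3748 − $1124.40 = $2623.60.

$2623.60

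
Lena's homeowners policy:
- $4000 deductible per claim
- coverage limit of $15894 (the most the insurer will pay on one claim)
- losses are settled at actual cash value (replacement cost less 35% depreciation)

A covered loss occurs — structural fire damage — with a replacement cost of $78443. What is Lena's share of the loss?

$62549

Depreciate 35%: the covered value is $78443 × 0.65 = $50987.95.
After the deductible, $50987.95 − $4000 = $46987.95 remains.
$46987.95 exceeds the $15894 limit, so the insurer pays the limit: $15894.
Out of pocket: $78443 − $15894 = $62549.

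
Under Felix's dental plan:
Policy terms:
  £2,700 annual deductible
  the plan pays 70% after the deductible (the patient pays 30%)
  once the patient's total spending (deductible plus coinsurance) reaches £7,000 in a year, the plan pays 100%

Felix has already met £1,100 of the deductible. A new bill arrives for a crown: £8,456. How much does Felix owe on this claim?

Deductible still to meet: £2,700 − £1,100 = £1,600.
After the £1,600 deductible portion, £8,456 − £1,600 = £6,856 is subject to coinsurance.
30% of £6,856 = £2,056.80 falls to the patient.
That puts the patient's cost at £1,600 + £2,056.80 = £3,656.80 before any cap.
Cumulative spending £1,100 + £3,656.80 = £4,756.80 stays under the £7,000 maximum.

£3,656.80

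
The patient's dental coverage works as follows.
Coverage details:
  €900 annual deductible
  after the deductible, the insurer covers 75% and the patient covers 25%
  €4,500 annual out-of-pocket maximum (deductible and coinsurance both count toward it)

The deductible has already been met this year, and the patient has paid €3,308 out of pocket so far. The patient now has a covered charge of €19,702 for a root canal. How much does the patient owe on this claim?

With the deductible met, the entire €19,702 is subject to coinsurance.
25% of €19,702 = €4,925.50 falls to the patient.
That would bring total out-of-pocket to €8,233.50, past the €4,500 cap. The patient is capped at €4,500 − €3,308 = €1,192 on this claim.

€1,192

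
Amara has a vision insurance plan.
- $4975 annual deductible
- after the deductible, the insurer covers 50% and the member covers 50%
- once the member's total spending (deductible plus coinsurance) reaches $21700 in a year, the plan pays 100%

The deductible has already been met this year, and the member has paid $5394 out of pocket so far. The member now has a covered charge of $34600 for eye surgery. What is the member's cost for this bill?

$16306

The deductible is already satisfied, so the full bill goes to coinsurance.
Member's 50% share of $34600 is $17300.
Year-to-date out-of-pocket would reach $5394 + $17300 = $22694, above the $21700 maximum, so the member pays only $21700 − $5394 = $16306.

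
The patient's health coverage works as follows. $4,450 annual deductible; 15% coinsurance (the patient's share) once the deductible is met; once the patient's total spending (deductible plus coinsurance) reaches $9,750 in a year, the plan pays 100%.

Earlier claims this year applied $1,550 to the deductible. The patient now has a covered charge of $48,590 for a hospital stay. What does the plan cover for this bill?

$1,550 of the $4,450 deductible is already met, leaving $2,900.
That leaves $48,590 − $2,900 = $45,690 for coinsurance.
Patient's 15% share of $45,690 is $6,853.50.
So the patient owes $2,900 + $6,853.50 = $9,753.50 before any cap.
Year-to-date out-of-pocket would reach $1,550 + $9,753.50 = $11,303.50, above the $9,750 maximum, so the patient pays only $9,750 − $1,550 = $8,200.
The plan picks up $48,590 − $8,200 = $40,390.

$40,390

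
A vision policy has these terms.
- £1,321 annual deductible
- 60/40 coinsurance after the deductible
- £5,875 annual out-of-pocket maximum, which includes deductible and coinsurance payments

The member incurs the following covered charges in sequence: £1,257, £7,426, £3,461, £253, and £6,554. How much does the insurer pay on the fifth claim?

£6,430.40

Claim 1 (£1,257): all of it applies to the deductible. Member owes £1,257 (running OOP £1,257). Insurer: £1,257 − £1,257 = £0.
Claim 2 (£7,426): £64 to deductible, leaving £7,362; coinsurance £7,362 × 40% = £2,944.80. Member pays £3,008.80; OOP now £4,265.80. Insurer: £7,426 − £3,008.80 = £4,417.20.
Claim 3 (£3,461): 40% coinsurance on £3,461 = £1,384.40. Member owes £1,384.40 (running OOP £5,650.20). Plan pays £3,461 − £1,384.40 = £2,076.60.
Claim 4 (£253): 40% coinsurance on £253 = £101.20. Member owes £101.20 (running OOP £5,751.40). Insurer: £253 − £101.20 = £151.80.
Claim 5 (£6,554): deductible already satisfied, so member's share is 40% × £6,554 = £2,621.60. Adding that to £5,751.40 gives £8,373, past the £5,875 cap; member pays only £5,875 − £5,751.40 = £123.60. Insurer: £6,554 − £123.60 = £6,430.40.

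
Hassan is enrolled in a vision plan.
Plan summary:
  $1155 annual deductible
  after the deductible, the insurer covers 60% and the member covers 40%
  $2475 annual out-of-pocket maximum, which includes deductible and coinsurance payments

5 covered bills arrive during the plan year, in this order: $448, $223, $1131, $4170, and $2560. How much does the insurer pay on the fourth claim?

#1 ($448): all of it applies to the deductible. Cost to member: $448. OOP to date $448. Insurer: $448 − $448 = $0.
#2 ($223): fully absorbed by the deductible. Cost to member: $223. OOP to date $671. Plan pays $223 − $223 = $0.
#3 ($1131): $484 to deductible, leaving $647; member's 40% is $258.80. Member owes $742.80 (running OOP $1413.80). Insurer: $1131 − $742.80 = $388.20.
#4 ($4170): deductible met; 40% of $4170 = $1668. That would push OOP to $3081.80, over the $2475 cap, so member pays $2475 − $1413.80 = $1061.20. Plan pays $4170 − $1061.20 = $3108.80.

$3108.80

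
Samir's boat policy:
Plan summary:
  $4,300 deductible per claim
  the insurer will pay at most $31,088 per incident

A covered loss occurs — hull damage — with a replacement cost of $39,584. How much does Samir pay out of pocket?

$8,496

Subtract the deductible: $39,584 − $4,300 = $35,284.
$35,284 exceeds the $31,088 limit, so the insurer pays the limit: $31,088.
The owner bears the rest of the original loss: $39,584 − $31,088 = $8,496.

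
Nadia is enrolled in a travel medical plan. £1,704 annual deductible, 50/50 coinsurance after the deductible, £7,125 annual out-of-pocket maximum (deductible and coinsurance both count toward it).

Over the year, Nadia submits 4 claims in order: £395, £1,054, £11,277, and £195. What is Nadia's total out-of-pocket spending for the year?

Bill 1, £395: fully absorbed by the deductible. Cost to traveler: £395. OOP to date £395.
Bill 2, £1,054: entire amount goes to the deductible. Cost to traveler: £1,054. OOP to date £1,449.
Bill 3, £11,277: £255 finishes the deductible; £11,022 goes to coinsurance; 50% of £11,022 = £5,511. Claim cost before the cap: £255 + £5,511 = £5,766. Adding that to £1,449 gives £7,215, past the £7,125 cap; traveler pays only £7,125 − £1,449 = £5,676.
Bill 4, £195: 50% coinsurance on £195 = £97.50. OOP would hit £7,222.50 > £7,125, so the cap limits the traveler to £7,125 − £7,125 = £0.
Summing the traveler's payments: £395 + £1,054 + £5,676 + £0 = £7,125.

£7,125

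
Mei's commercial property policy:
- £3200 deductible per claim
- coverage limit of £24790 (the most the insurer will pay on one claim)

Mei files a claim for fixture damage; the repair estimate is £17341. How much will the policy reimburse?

Less the £3200 deductible: £17341 − £3200 = £14141.
£14141 is within the £24790 limit, so the insurer pays £14141.

£14141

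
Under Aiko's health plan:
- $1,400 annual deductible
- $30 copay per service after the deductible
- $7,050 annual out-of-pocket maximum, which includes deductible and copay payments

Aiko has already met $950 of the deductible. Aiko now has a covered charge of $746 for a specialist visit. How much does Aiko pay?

$480

$950 of the $1,400 deductible is already met, leaving $450.
The remaining $296 (= $746 − $450) moves to the copay.
Copay on this service: $30.
That puts the patient's cost at $450 + $30 = $480 before any cap.
Total out-of-pocket so far would be $950 + $480 = $1,430, below the $7,050 cap — no reduction.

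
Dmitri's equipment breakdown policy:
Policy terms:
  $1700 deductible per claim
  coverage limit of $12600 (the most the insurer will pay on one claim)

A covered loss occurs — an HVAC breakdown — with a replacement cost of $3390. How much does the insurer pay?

Less the $1700 deductible: $3390 − $1700 = $1690.
That's under the $12600 cap, so the insurer reimburses the full $1690.

$1690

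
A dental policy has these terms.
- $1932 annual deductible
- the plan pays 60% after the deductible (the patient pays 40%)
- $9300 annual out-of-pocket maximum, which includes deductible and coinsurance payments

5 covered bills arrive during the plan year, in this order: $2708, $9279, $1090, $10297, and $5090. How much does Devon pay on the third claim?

$436

Claim 1 ($2708): deductible takes $1932, $776 remains; patient's 40% is $310.40. Cost to patient: $2242.40. OOP to date $2242.40.
Claim 2 ($9279): 40% coinsurance on $9279 = $3711.60. Patient pays $3711.60; OOP now $5954.
Claim 3 ($1090): deductible already satisfied, so patient's share is 40% × $1090 = $436. Cost to patient: $436. OOP to date $6390.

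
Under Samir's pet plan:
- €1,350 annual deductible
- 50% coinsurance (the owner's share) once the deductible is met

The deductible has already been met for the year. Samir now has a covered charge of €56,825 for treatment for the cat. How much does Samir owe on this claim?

With the deductible met, the entire €56,825 is subject to coinsurance.
50% of €56,825 = €28,412.50 falls to the owner.

€28,412.50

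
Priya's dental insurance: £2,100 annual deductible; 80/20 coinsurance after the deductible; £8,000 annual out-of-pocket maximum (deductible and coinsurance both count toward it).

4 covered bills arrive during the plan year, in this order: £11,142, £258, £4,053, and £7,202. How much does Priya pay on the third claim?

Claim 1 — £11,142: £2,100 finishes the deductible; £9,042 goes to coinsurance; patient's 20% is £1,808.40. Patient pays £3,908.40; OOP now £3,908.40.
Claim 2 — £258: deductible met; 20% of £258 = £51.60. Patient pays £51.60; OOP now £3,960.
Claim 3 — £4,053: deductible already satisfied, so patient's share is 20% × £4,053 = £810.60. Patient pays £810.60; OOP now £4,770.60.

£810.60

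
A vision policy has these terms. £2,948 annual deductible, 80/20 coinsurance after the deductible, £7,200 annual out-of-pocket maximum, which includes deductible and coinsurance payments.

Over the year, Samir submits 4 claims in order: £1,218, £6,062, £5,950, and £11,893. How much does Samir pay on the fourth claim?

£2,195.60

Claim 1 — £1,218: entire amount goes to the deductible. Cost to member: £1,218. OOP to date £1,218.
Claim 2 — £6,062: deductible takes £1,730, £4,332 remains; coinsurance £4,332 × 20% = £866.40. Cost to member: £2,596.40. OOP to date £3,814.40.
Claim 3 — £5,950: 20% coinsurance on £5,950 = £1,190. Member owes £1,190 (running OOP £5,004.40).
Claim 4 — £11,893: 20% coinsurance on £11,893 = £2,378.60. Adding that to £5,004.40 gives £7,383, past the £7,200 cap; member pays only £7,200 − £5,004.40 = £2,195.60.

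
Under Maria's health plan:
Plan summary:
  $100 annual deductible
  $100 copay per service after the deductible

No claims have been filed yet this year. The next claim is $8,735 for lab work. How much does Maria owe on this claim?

$200

The full $100 deductible is still open; $100 of this bill applies to it.
After the $100 deductible portion, $8,735 − $100 = $8,635 is subject to the copay.
Copay on this service: $100.
So the patient owes $100 + $100 = $200.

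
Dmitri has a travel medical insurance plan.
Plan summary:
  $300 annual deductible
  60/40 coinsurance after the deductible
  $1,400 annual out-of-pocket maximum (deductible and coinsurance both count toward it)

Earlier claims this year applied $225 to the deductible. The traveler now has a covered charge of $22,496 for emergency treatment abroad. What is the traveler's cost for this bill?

$1,175

Deductible still to meet: $300 − $225 = $75.
After the $75 deductible portion, $22,496 − $75 = $22,421 is subject to coinsurance.
Traveler's 40% share of $22,421 is $8,968.40.
Traveler responsibility before any cap: $75 + $8,968.40 = $9,043.40.
That would bring total out-of-pocket to $9,268.40, past the $1,400 cap. The traveler is capped at $1,400 − $225 = $1,175 on this claim.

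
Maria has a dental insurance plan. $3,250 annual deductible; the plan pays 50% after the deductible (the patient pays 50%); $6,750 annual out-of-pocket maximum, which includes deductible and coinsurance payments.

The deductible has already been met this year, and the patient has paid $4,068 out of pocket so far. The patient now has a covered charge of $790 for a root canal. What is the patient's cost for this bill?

$395

With the deductible met, the entire $790 is subject to coinsurance.
50% of $790 = $395 falls to the patient.
Cumulative spending $4,068 + $395 = $4,463 stays under the $6,750 maximum.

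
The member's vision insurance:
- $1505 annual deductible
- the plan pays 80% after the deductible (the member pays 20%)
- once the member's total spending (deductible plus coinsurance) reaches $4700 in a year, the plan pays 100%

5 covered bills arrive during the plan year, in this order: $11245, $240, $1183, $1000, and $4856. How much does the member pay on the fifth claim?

Bill 1, $11245: $1505 to deductible, leaving $9740; coinsurance $9740 × 20% = $1948. Member pays $3453; OOP now $3453.
Bill 2, $240: deductible met; 20% of $240 = $48. Cost to member: $48. OOP to date $3501.
Bill 3, $1183: 20% coinsurance on $1183 = $236.60. Member owes $236.60 (running OOP $3737.60).
Bill 4, $1000: deductible met; 20% of $1000 = $200. Cost to member: $200. OOP to date $3937.60.
Bill 5, $4856: deductible already satisfied, so member's share is 20% × $4856 = $971.20. That would push OOP to $4908.80, over the $4700 cap, so member pays $4700 − $3937.60 = $762.40.

$762.40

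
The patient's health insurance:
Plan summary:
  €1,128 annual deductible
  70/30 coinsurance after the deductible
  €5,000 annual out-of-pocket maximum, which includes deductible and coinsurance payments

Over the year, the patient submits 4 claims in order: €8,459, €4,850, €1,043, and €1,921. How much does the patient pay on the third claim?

Bill 1, €8,459: deductible takes €1,128, €7,331 remains; coinsurance €7,331 × 30% = €2,199.30. Cost to patient: €3,327.30. OOP to date €3,327.30.
Bill 2, €4,850: deductible met; 30% of €4,850 = €1,455. Patient owes €1,455 (running OOP €4,782.30).
Bill 3, €1,043: deductible already satisfied, so patient's share is 30% × €1,043 = €312.90. That would push OOP to €5,095.20, over the €5,000 cap, so patient pays €5,000 − €4,782.30 = €217.70.

€217.70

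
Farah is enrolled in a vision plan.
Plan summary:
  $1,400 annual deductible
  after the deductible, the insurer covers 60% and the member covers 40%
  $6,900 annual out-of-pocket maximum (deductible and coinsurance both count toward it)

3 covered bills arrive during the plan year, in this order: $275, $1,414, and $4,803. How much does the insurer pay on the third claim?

#1 ($275): entire amount goes to the deductible. Cost to member: $275. OOP to date $275. Plan pays $275 − $275 = $0.
#2 ($1,414): $1,125 finishes the deductible; $289 goes to coinsurance; 40% of $289 = $115.60. Cost to member: $1,240.60. OOP to date $1,515.60. Insurer: $1,414 − $1,240.60 = $173.40.
#3 ($4,803): deductible already satisfied, so member's share is 40% × $4,803 = $1,921.20. Member pays $1,921.20; OOP now $3,436.80. Plan pays $4,803 − $1,921.20 = $2,881.80.

$2,881.80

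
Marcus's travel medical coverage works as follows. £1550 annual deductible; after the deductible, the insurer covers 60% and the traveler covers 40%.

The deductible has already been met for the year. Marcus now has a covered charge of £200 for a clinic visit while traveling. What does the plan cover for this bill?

£120

With the deductible met, the entire £200 is subject to coinsurance.
Coinsurance: £200 × 40% = £80.
Insurer pays the balance: £200 − £80 = £120.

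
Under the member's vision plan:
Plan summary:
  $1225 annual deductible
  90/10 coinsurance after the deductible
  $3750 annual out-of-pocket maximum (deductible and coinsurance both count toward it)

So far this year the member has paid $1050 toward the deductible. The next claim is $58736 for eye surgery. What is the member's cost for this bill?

$1050 of the $1225 deductible is already met, leaving $175.
That leaves $58736 − $175 = $58561 for coinsurance.
10% of $58561 = $5856.10 falls to the member.
So the member owes $175 + $5856.10 = $6031.10 before any cap.
That would bring total out-of-pocket to $7081.10, past the $3750 cap. The member is capped at $3750 − $1050 = $2700 on this claim.

$2700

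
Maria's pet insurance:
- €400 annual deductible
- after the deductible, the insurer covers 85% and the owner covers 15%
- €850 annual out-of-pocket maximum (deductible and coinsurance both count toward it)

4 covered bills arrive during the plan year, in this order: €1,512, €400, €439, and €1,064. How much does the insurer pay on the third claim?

€373.15

Claim 1 — €1,512: deductible takes €400, €1,112 remains; 15% of €1,112 = €166.80. Owner pays €566.80; OOP now €566.80. Insurer: €1,512 − €566.80 = €945.20.
Claim 2 — €400: deductible met; 15% of €400 = €60. Cost to owner: €60. OOP to date €626.80. Insurer: €400 − €60 = €340.
Claim 3 — €439: deductible met; 15% of €439 = €65.85. Owner pays €65.85; OOP now €692.65. Insurer: €439 − €65.85 = €373.15.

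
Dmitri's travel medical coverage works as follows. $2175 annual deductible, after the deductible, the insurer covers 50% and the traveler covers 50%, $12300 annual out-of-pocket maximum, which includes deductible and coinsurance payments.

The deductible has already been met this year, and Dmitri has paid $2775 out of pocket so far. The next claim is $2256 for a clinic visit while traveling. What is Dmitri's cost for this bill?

$1128

The deductible is already satisfied, so the full bill goes to coinsurance.
Traveler's 50% share of $2256 is $1128.
Cumulative spending $2775 + $1128 = $3903 stays under the $12300 maximum.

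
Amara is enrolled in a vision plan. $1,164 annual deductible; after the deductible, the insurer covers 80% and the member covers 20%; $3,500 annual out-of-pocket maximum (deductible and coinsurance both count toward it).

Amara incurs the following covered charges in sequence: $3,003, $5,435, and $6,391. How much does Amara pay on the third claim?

$881.20

Claim 1 — $3,003: $1,164 finishes the deductible; $1,839 goes to coinsurance; member's 20% is $367.80. Member pays $1,531.80; OOP now $1,531.80.
Claim 2 — $5,435: deductible already satisfied, so member's share is 20% × $5,435 = $1,087. Member pays $1,087; OOP now $2,618.80.
Claim 3 — $6,391: 20% coinsurance on $6,391 = $1,278.20. That would push OOP to $3,897, over the $3,500 cap, so member pays $3,500 − $2,618.80 = $881.20.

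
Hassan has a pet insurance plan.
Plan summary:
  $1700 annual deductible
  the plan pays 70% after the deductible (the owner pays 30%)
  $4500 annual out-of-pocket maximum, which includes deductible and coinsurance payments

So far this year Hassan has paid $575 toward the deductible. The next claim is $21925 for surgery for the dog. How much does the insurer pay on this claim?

$18000

Remaining deductible: $1700 − $575 = $1125.
After the $1125 deductible portion, $21925 − $1125 = $20800 is subject to coinsurance.
Owner's 30% share of $20800 is $6240.
That puts the owner's cost at $1125 + $6240 = $7365 before any cap.
That would bring total out-of-pocket to $7940, past the $4500 cap. The owner is capped at $4500 − $575 = $3925 on this claim.
Insurer pays the balance: $21925 − $3925 = $18000.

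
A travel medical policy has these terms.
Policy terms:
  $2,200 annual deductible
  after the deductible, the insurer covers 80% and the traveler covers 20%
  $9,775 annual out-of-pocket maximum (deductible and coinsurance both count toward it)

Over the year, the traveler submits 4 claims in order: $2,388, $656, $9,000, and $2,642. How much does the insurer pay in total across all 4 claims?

#1 ($2,388): $2,200 finishes the deductible; $188 goes to coinsurance; traveler's 20% is $37.60. Traveler pays $2,237.60; OOP now $2,237.60. Insurer: $2,388 − $2,237.60 = $150.40.
#2 ($656): deductible already satisfied, so traveler's share is 20% × $656 = $131.20. Cost to traveler: $131.20. OOP to date $2,368.80. Plan pays $656 − $131.20 = $524.80.
#3 ($9,000): deductible met; 20% of $9,000 = $1,800. Cost to traveler: $1,800. OOP to date $4,168.80. Insurer: $9,000 − $1,800 = $7,200.
#4 ($2,642): deductible met; 20% of $2,642 = $528.40. Cost to traveler: $528.40. OOP to date $4,697.20. Insurer: $2,642 − $528.40 = $2,113.60.
Insurer total = bills − traveler's total = $14,686 − $4,697.20 = $9,988.80.

$9,988.80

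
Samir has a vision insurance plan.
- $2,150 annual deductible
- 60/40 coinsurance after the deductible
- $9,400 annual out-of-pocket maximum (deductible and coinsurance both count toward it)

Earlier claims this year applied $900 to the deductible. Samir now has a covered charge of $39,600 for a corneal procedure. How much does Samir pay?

$8,500

$900 of the $2,150 deductible is already met, leaving $1,250.
The remaining $38,350 (= $39,600 − $1,250) moves to coinsurance.
Coinsurance: $38,350 × 40% = $15,340.
Member responsibility before any cap: $1,250 + $15,340 = $16,590.
That would bring total out-of-pocket to $17,490, past the $9,400 cap. The member is capped at $9,400 − $900 = $8,500 on this claim.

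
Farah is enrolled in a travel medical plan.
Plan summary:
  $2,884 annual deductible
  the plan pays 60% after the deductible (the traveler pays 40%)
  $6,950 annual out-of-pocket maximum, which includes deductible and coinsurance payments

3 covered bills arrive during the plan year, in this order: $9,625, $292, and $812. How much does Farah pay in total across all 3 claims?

Claim 1 — $9,625: $2,884 finishes the deductible; $6,741 goes to coinsurance; traveler's 40% is $2,696.40. Traveler pays $5,580.40; OOP now $5,580.40.
Claim 2 — $292: deductible already satisfied, so traveler's share is 40% × $292 = $116.80. Traveler owes $116.80 (running OOP $5,697.20).
Claim 3 — $812: deductible already satisfied, so traveler's share is 40% × $812 = $324.80. Cost to traveler: $324.80. OOP to date $6,022.
Total paid by the traveler: $5,580.40 + $116.80 + $324.80 = $6,022.

$6,022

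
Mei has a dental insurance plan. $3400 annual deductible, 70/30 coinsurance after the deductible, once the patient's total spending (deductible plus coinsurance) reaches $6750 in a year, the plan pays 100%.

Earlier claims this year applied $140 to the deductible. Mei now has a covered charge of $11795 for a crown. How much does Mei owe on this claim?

$5820.50

$140 of the $3400 deductible is already met, leaving $3260.
The remaining $8535 (= $11795 − $3260) moves to coinsurance.
30% of $8535 = $2560.50 falls to the patient.
So the patient owes $3260 + $2560.50 = $5820.50 before any cap.
Year-to-date out-of-pocket becomes $140 + $5820.50 = $5960.50, still under the $6750 maximum, so no cap applies.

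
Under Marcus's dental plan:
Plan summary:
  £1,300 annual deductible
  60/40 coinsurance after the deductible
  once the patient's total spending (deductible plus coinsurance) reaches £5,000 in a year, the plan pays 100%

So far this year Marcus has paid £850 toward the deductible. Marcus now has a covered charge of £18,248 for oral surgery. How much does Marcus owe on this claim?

£4,150

Deductible still to meet: £1,300 − £850 = £450.
After the £450 deductible portion, £18,248 − £450 = £17,798 is subject to coinsurance.
Patient's 40% share of £17,798 is £7,119.20.
Patient responsibility before any cap: £450 + £7,119.20 = £7,569.20.
That would bring total out-of-pocket to £8,419.20, past the £5,000 cap. The patient is capped at £5,000 − £850 = £4,150 on this claim.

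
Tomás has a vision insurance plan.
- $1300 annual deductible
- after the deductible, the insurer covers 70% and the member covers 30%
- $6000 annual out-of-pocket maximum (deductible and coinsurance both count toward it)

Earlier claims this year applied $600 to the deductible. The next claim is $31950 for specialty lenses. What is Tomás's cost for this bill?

$600 of the $1300 deductible is already met, leaving $700.
That leaves $31950 − $700 = $31250 for coinsurance.
Coinsurance: $31250 × 30% = $9375.
So the member owes $700 + $9375 = $10075 before any cap.
Adding $10075 to the $600 already spent would give $10675, which exceeds the $6000 cap; the member pays just $6000 − $600 = $5400.

$5400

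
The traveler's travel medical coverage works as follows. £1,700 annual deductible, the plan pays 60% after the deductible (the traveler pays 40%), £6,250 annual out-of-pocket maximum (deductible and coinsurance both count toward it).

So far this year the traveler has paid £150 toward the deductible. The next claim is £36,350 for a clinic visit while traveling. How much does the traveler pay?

Remaining deductible: £1,700 − £150 = £1,550.
That leaves £36,350 − £1,550 = £34,800 for coinsurance.
40% of £34,800 = £13,920 falls to the traveler.
So the traveler owes £1,550 + £13,920 = £15,470 before any cap.
Adding £15,470 to the £150 already spent would give £15,620, which exceeds the £6,250 cap; the traveler pays just £6,250 − £150 = £6,100.

£6,100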